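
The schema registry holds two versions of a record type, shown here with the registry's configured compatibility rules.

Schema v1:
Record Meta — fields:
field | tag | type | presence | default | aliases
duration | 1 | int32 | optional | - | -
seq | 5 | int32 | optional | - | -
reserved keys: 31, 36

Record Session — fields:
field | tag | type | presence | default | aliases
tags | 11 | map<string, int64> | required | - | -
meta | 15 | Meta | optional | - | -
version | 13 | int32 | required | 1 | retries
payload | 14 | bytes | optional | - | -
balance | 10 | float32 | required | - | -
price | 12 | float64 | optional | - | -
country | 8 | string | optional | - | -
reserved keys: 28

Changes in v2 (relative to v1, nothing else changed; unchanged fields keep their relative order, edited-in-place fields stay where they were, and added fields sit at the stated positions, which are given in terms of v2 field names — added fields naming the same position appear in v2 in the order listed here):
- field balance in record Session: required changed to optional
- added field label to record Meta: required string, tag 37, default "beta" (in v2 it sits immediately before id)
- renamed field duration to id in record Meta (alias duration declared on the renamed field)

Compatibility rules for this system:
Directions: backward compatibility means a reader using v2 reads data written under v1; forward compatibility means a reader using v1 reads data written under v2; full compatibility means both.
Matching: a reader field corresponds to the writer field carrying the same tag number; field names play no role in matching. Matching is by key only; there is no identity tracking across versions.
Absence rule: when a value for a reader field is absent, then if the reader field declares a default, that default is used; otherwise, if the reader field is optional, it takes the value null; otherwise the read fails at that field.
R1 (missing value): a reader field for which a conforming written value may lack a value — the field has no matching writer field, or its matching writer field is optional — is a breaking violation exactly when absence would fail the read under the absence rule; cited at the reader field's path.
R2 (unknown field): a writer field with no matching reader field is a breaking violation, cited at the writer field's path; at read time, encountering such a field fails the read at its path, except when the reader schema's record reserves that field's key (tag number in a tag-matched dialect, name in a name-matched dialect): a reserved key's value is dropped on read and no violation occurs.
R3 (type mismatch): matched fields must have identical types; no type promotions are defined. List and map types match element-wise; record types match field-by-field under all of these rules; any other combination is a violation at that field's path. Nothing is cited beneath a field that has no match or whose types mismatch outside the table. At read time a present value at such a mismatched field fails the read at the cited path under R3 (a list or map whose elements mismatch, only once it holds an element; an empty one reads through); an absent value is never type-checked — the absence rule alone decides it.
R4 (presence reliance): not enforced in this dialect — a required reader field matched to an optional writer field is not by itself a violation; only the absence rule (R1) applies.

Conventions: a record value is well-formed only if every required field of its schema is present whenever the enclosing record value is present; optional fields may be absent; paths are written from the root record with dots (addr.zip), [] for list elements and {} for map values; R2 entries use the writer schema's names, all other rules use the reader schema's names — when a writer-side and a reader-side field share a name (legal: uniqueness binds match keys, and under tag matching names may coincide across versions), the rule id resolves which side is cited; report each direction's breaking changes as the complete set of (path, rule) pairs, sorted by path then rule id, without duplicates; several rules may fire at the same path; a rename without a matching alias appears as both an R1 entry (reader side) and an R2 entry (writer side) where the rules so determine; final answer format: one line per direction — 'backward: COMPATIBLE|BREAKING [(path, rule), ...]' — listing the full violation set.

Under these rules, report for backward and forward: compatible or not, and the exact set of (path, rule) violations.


arrows below run writer -> reader for Session
checking backward for Session: reader v2 against writer v1:
  tags: paired with writer tags (map<string, int64> -> map<string, int64>; writer required)
  meta: paired with writer meta (Meta -> Meta; writer optional)
  version: paired with writer version (int32 -> int32; writer required)
  payload: paired with writer payload (bytes -> bytes; writer optional)
  balance: paired with writer balance (float32 -> float32; writer required)
  price: paired with writer price (float64 -> float64; writer optional)
  country: paired with writer country (string -> string; writer optional)
  no writer field matches reader meta.label
  meta.id: paired with writer meta.duration (int32 -> int32; writer optional)
  meta.seq: paired with writer meta.seq (int32 -> int32; writer optional)
  => backward: COMPATIBLE
checking forward for Session: reader v1 against writer v2:
  tags: paired with writer tags (map<string, int64> -> map<string, int64>; writer required)
  meta: paired with writer meta (Meta -> Meta; writer optional)
  version: paired with writer version (int32 -> int32; writer required)
  payload: paired with writer payload (bytes -> bytes; writer optional)
  balance: paired with writer balance (float32 -> float32; writer optional)
  price: paired with writer price (float64 -> float64; writer optional)
  country: paired with writer country (string -> string; writer optional)
  meta.duration: paired with writer meta.id (int32 -> int32; writer optional)
  meta.seq: paired with writer meta.seq (int32 -> int32; writer optional)
  writer meta.label: unknown to reader
  rule R1 violated at balance
  rule R2 violated at meta.label
  => forward verdict for Session: BREAKING, 2 violation(s)

backward: COMPATIBLE []; forward: BREAKING [(balance, R1), (meta.label, R2)]


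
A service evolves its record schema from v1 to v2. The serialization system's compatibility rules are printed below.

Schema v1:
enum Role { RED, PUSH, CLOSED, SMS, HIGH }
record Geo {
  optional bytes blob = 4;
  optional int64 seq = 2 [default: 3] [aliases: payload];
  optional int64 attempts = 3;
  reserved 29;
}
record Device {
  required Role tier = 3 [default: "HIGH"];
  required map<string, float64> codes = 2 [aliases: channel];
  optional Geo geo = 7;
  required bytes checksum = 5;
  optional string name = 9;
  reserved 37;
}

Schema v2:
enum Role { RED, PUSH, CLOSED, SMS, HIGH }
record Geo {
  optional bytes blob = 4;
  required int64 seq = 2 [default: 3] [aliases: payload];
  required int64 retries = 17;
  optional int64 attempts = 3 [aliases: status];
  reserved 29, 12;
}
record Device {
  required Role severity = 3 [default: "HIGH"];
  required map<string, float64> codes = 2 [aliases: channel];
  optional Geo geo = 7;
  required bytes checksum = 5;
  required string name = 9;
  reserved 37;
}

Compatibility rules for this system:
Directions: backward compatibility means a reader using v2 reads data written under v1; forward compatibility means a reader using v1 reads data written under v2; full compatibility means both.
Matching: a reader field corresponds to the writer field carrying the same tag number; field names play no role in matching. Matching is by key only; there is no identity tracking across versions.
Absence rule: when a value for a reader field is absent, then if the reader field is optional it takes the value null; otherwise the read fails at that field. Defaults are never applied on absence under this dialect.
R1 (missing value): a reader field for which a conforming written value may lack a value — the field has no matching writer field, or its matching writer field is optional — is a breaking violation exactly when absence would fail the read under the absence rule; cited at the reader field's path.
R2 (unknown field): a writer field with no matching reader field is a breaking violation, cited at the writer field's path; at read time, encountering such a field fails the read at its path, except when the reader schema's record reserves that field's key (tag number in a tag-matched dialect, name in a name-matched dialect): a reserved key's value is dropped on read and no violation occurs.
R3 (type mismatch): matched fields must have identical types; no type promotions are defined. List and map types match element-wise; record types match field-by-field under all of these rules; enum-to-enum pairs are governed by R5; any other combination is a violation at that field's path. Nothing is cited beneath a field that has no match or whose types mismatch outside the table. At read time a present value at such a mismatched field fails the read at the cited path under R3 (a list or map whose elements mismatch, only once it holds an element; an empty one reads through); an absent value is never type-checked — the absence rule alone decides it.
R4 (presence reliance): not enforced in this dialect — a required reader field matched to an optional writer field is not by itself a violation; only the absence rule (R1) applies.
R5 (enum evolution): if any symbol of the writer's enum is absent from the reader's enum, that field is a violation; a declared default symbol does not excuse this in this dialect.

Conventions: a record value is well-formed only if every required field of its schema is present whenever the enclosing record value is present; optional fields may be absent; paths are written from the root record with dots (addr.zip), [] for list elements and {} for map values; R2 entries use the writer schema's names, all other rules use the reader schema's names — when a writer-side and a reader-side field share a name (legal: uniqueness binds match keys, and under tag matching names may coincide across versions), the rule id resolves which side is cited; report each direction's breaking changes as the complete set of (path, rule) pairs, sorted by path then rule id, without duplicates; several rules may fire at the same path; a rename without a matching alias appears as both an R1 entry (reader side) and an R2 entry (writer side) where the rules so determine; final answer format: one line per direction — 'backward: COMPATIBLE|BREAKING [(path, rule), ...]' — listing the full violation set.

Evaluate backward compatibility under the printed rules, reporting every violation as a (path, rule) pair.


backward: BREAKING [(geo.retries, R1), (geo.seq, R1), (name, R1)]

in Device below, arrows point writer -> reader
backward for Device (reader v2, writer v1):
  severity: Role -> Role, writer required; from tier
  codes: map<string, float64> -> map<string, float64>, writer required; from codes
  geo: Geo -> Geo, writer optional; from geo
  checksum: bytes -> bytes, writer required; from checksum
  name: string -> string, writer optional; from name
  geo.blob: bytes -> bytes, writer optional; from geo.blob
  geo.seq: int64 -> int64, writer optional; from geo.seq
  geo.retries: no writer match
  geo.attempts: int64 -> int64, writer optional; from geo.attempts
  R1 fires at geo.retries
  R1 fires at geo.seq
  R1 fires at name
  backward on Device therefore BREAKING (3)
ruling out the remaining Device differences:
  renamed field tier to severity in record Device -> triggers nothing under Device's printed rules — same verdict


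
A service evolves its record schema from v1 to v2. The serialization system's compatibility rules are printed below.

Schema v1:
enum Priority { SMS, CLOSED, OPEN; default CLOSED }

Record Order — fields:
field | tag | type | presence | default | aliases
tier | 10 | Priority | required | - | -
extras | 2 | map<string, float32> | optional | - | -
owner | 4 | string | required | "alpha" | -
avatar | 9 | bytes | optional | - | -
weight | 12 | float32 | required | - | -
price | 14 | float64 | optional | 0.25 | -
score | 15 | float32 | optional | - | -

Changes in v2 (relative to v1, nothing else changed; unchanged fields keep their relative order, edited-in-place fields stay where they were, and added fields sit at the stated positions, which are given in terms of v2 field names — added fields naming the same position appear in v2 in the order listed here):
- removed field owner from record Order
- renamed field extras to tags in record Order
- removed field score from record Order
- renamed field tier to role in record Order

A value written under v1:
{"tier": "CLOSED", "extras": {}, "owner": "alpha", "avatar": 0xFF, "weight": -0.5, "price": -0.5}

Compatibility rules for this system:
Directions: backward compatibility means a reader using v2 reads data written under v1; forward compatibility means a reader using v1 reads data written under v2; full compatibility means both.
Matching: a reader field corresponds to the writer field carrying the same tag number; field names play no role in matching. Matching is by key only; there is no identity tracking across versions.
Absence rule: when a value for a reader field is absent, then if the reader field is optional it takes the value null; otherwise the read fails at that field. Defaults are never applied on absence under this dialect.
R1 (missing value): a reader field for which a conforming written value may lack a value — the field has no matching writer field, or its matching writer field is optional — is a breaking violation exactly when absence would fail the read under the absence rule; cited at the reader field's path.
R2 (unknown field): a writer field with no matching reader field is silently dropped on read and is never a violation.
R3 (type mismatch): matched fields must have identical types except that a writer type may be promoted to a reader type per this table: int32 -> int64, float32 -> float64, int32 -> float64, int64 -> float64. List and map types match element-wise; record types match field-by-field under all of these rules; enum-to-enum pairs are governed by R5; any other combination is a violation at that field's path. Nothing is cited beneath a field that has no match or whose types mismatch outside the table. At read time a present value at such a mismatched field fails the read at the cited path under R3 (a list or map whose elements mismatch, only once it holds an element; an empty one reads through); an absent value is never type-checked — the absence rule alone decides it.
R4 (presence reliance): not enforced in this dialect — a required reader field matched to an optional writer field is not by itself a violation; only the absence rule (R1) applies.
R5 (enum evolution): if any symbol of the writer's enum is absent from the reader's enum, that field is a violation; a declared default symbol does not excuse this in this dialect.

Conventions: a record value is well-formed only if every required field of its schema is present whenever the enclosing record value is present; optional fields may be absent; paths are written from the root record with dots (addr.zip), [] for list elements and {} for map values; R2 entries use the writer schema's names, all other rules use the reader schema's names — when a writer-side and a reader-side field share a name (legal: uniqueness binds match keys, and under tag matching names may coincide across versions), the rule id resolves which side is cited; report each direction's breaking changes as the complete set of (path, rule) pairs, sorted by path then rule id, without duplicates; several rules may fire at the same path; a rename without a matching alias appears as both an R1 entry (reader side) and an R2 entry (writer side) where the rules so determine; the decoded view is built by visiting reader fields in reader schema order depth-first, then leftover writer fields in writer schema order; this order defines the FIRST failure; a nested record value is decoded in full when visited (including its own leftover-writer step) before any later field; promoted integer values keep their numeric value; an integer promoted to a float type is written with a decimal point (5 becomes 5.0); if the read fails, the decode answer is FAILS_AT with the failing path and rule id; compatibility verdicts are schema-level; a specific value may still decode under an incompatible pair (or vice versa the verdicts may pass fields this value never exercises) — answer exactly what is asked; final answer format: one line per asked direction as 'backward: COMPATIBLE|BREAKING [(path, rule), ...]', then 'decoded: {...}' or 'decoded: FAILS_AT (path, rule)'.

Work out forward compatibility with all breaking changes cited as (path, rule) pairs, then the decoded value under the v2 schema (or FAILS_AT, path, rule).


forward: BREAKING [(owner, R1)]; decoded: {"role": "CLOSED", "tags": {}, "avatar": 0xFF, "weight": -0.5, "price": -0.5}

each type pair in Order: writer, then reader
forward on Order — v1 reading data written by v2:
  tier <- role (Priority -> Priority, writer required)
  extras <- tags (map<string, float32> -> map<string, float32>, writer optional)
  no writer field matches reader owner
  avatar <- avatar (bytes -> bytes, writer optional)
  weight <- weight (float32 -> float32, writer required)
  price <- price (float64 -> float64, writer optional)
  no writer field matches reader score
  breaking: (owner, R1)
  => 1 violation(s): forward is BREAKING for Order
decoding the Order value with the v2 reader:
  role := "CLOSED" (from writer tier)
  tags := {} (from writer extras)
  avatar := 0xFF
  weight := -0.5
  price := -0.5
  writer owner: unmatched, discarded
  => decoded: {"role": "CLOSED", "tags": {}, "avatar": 0xFF, "weight": -0.5, "price": -0.5}


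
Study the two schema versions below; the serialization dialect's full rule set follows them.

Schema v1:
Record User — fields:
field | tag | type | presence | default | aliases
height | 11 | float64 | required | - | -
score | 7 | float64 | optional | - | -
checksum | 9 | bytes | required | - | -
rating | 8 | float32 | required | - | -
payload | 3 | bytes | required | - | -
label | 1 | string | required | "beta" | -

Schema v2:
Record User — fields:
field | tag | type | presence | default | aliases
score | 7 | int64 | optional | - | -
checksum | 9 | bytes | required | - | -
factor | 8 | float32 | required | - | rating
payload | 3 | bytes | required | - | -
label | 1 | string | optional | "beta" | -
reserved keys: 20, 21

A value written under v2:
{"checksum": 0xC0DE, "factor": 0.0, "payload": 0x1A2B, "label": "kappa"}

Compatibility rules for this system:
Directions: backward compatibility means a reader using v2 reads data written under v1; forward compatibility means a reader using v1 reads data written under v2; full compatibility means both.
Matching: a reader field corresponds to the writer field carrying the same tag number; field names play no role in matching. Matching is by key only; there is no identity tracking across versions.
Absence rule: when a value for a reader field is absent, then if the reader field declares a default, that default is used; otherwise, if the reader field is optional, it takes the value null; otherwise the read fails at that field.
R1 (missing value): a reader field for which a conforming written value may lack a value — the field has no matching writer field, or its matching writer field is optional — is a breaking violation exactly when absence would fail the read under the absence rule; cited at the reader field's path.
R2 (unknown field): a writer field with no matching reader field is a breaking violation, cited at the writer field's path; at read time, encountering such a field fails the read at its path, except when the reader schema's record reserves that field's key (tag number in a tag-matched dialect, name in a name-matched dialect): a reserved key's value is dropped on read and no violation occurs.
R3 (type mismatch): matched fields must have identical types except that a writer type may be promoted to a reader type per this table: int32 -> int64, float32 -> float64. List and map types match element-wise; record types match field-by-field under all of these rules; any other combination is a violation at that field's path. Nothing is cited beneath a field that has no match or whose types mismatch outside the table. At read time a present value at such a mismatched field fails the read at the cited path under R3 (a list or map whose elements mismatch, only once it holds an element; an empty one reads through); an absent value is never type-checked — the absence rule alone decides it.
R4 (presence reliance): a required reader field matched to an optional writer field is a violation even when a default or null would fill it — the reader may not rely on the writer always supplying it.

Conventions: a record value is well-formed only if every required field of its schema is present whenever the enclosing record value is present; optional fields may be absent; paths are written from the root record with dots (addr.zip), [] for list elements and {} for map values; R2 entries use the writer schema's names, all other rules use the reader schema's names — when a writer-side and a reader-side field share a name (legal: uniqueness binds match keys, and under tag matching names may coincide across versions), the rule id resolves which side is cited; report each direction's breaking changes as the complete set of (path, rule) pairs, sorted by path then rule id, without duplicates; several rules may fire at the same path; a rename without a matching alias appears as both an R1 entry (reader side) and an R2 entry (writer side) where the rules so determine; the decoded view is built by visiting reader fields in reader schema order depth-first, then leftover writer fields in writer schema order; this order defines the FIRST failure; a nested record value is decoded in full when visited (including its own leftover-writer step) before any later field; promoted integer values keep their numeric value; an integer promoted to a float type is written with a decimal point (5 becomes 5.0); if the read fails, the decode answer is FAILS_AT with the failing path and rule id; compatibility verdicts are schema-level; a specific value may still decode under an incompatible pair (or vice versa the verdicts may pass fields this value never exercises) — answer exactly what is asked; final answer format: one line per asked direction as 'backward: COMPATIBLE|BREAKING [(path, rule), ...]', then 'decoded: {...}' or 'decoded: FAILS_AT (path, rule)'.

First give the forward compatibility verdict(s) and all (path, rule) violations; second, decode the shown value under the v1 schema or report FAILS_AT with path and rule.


forward: BREAKING [(height, R1), (label, R4), (score, R3)]; decoded: FAILS_AT (height, R1)

arrows below run writer -> reader for User
forward pass over User, reader schema v1, writer schema v2:
  height: no writer match
  writer optional, int64 -> float64: reader score maps from writer score
  writer required, bytes -> bytes: reader checksum maps from writer checksum
  writer required, float32 -> float32: reader rating maps from writer factor
  writer required, bytes -> bytes: reader payload maps from writer payload
  writer optional, string -> string: reader label maps from writer label
  rule R1 violated at height
  rule R4 violated at label
  rule R3 violated at score
  => 3 violation(s): forward is BREAKING for User
decode walk for User under reader schema v1:
  read fails at height under R1 (no fill)
  => FAILS_AT (height, R1)
remaining User differences; none change what is asked:
  renamed field rating to factor in record User (alias rating declared on the renamed field) -> inert for the asked User verdict: nothing fires


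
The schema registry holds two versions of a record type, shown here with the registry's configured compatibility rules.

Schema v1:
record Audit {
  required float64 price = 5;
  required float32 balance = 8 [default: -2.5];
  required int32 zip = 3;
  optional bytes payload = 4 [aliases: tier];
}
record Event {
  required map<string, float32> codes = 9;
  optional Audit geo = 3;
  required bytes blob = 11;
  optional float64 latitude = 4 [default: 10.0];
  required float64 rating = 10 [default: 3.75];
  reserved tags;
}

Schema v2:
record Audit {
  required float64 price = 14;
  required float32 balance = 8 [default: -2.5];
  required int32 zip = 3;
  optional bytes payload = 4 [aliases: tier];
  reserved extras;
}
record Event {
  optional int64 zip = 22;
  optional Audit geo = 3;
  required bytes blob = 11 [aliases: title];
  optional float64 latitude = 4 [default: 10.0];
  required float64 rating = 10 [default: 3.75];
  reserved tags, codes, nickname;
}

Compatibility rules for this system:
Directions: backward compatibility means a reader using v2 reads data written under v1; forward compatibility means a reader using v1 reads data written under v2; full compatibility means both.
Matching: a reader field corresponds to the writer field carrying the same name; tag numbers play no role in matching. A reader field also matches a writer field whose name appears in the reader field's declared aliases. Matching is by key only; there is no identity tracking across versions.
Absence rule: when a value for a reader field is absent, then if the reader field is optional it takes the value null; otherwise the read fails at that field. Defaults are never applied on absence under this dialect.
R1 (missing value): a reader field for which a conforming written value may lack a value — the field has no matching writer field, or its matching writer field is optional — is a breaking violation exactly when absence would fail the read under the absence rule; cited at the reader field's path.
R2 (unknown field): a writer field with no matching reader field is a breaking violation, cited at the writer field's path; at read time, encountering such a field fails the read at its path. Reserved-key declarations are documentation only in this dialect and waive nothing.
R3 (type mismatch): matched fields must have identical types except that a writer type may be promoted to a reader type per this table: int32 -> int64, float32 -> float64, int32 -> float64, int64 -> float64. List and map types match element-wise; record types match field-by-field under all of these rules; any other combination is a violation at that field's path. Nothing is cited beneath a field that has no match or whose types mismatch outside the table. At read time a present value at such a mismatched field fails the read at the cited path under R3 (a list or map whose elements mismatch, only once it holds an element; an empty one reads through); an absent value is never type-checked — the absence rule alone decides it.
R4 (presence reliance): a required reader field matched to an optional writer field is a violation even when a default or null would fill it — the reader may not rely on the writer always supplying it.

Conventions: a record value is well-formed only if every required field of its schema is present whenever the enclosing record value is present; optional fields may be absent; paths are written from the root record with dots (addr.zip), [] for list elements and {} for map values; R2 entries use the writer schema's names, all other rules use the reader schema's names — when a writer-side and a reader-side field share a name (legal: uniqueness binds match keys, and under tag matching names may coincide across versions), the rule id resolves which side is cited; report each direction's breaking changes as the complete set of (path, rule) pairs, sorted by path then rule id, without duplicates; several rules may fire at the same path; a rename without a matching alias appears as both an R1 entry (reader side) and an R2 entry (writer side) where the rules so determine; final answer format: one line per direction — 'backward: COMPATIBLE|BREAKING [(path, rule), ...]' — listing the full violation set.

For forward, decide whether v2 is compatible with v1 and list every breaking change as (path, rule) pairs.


forward: BREAKING [(codes, R1), (zip, R2)]

arrows below run writer -> reader for Event
forward on Event — v1 reading data written by v2:
  codes: no writer match
  geo: Audit -> Audit, writer optional; from geo
  blob: bytes -> bytes, writer required; from blob
  latitude: float64 -> float64, writer optional; from latitude
  rating: float64 -> float64, writer required; from rating
  writer field zip has no reader counterpart
  geo.price: float64 -> float64, writer required; from geo.price
  geo.balance: float32 -> float32, writer required; from geo.balance
  geo.zip: int32 -> int32, writer required; from geo.zip
  geo.payload: bytes -> bytes, writer optional; from geo.payload
  breaking: (codes, R1)
  breaking: (zip, R2)
  => 2 violation(s): forward is BREAKING for Event
the rest of the Event diff is inert for this question:
  field price in record Audit: tag 5 changed to 14 -> fires no rule on Event, leaving the asked answer as it is


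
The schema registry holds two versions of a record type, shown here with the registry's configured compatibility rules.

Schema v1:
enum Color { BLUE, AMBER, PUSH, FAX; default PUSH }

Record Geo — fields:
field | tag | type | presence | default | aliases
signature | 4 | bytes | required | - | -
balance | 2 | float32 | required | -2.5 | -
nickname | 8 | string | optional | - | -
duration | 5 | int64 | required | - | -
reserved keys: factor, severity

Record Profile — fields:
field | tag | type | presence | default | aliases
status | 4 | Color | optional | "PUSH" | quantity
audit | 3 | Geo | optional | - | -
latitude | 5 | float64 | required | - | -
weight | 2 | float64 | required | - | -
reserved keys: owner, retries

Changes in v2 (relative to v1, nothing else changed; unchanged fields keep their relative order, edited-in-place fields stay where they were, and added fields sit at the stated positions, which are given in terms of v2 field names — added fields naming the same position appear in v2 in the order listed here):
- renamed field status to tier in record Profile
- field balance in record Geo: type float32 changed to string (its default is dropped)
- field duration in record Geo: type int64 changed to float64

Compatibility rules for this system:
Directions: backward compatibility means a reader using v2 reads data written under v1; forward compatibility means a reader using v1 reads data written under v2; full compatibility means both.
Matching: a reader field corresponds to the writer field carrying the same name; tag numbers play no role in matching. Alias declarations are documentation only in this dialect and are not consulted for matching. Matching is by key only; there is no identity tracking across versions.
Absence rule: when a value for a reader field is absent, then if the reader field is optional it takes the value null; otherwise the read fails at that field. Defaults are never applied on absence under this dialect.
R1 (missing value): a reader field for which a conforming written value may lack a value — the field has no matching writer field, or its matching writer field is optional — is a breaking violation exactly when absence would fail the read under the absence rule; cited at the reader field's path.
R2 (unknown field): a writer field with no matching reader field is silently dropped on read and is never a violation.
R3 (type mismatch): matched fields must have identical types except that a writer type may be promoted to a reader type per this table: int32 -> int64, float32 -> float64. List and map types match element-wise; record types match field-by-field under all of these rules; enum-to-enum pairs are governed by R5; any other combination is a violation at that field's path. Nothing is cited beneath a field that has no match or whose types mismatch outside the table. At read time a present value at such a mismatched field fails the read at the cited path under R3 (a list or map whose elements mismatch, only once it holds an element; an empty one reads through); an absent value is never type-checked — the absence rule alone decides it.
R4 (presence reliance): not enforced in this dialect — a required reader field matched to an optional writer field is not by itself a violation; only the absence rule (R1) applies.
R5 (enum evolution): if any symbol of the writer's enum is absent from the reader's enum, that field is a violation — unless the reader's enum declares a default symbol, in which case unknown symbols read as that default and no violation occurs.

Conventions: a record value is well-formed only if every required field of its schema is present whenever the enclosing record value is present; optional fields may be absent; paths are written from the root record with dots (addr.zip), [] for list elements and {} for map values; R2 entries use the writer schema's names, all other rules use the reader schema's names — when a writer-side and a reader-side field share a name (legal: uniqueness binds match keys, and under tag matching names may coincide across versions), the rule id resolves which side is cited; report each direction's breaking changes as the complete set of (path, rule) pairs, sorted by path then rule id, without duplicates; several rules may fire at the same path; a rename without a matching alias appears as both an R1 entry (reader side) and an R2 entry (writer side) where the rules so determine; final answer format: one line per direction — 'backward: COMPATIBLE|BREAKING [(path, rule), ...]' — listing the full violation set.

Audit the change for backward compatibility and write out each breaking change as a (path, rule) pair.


each type pair in Profile: writer, then reader
backward on Profile — v2 reading data written by v1:
  no writer field matches reader tier
  writer optional, Geo -> Geo: reader audit maps from writer audit
  writer required, float64 -> float64: reader latitude maps from writer latitude
  writer required, float64 -> float64: reader weight maps from writer weight
  leftover writer field: status
  writer required, bytes -> bytes: reader audit.signature maps from writer audit.signature
  writer required, float32 -> string: reader audit.balance maps from writer audit.balance
  writer optional, string -> string: reader audit.nickname maps from writer audit.nickname
  writer required, int64 -> float64: reader audit.duration maps from writer audit.duration
  breaking: (audit.balance, R3)
  breaking: (audit.duration, R3)
  => 2 violation(s): backward is BREAKING for Profile
the rest of the Profile diff is inert for this question:
  renamed field status to tier in record Profile -> no rule fires on it in Profile's dialect; the asked verdict holds

backward: BREAKING [(audit.balance, R3), (audit.duration, R3)]


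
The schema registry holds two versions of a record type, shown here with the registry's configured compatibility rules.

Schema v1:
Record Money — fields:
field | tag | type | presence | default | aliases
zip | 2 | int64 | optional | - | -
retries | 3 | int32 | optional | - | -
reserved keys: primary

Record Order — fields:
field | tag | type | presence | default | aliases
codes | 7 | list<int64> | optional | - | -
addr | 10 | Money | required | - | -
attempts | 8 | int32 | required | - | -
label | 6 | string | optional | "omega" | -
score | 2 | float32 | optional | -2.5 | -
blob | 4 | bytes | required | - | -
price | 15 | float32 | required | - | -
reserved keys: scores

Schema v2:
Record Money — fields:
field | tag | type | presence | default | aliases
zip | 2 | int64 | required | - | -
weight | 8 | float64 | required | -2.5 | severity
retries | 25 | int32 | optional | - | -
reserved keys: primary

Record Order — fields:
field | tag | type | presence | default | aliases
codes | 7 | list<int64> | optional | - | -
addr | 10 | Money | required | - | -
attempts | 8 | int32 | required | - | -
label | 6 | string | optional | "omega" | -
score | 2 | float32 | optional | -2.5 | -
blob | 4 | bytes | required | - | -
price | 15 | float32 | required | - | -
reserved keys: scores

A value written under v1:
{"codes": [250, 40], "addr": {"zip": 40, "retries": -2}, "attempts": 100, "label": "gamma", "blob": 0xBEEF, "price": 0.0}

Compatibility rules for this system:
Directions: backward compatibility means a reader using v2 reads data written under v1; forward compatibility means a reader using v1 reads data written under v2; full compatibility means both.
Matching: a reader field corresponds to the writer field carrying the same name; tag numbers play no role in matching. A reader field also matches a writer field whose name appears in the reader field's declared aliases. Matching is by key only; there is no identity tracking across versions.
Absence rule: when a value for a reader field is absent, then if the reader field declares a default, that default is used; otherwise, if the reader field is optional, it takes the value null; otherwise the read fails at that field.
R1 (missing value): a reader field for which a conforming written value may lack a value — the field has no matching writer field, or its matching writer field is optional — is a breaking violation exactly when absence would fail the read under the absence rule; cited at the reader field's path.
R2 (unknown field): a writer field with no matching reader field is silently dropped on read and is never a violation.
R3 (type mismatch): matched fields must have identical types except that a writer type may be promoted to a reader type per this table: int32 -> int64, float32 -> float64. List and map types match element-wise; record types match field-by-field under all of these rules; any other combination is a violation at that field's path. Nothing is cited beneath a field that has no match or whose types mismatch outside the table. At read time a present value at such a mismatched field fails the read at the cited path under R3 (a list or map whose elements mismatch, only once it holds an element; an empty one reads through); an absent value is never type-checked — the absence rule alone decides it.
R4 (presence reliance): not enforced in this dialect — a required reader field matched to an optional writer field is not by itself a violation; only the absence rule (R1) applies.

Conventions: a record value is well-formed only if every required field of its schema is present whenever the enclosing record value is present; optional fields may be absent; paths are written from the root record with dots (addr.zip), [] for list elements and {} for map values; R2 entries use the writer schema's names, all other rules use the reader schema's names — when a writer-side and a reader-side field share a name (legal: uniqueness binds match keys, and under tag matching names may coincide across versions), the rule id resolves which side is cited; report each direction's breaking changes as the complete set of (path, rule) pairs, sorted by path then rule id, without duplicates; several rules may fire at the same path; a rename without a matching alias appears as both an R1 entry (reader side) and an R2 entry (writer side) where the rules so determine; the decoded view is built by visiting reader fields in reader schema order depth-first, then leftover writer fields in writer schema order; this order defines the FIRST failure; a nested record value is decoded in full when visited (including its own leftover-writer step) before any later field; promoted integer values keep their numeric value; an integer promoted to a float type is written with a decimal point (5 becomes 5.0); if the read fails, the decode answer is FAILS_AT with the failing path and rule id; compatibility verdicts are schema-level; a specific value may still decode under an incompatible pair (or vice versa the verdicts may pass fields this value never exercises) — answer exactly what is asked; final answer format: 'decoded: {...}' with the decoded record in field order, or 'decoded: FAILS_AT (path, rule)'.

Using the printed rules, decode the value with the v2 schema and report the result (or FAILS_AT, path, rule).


in Order below, arrows point writer -> reader
decoding the Order value with the v2 reader:
  codes := [250, 40]
  addr.zip := 40
  addr.weight := -2.5 (no value, default fills)
  addr.retries := -2
  attempts := 100
  label := "gamma"
  score := -2.5 (no value, default fills)
  blob := 0xBEEF
  price := 0.0
  => decoded: {"codes": [250, 40], "addr": {"zip": 40, "weight": -2.5, "retries": -2}, "attempts": 100, "label": "gamma", "score": -2.5, "blob": 0xBEEF, "price": 0.0}
checking off the Order differences that do not matter here:
  field zip in record Money: optional changed to required -> schema-level compatibility only; this Order value's decode is unchanged
  field retries in record Money: tag 3 changed to 25 -> no rule fires on it and the decoded Order view is identical with or without it

decoded: {"codes": [250, 40], "addr": {"zip": 40, "weight": -2.5, "retries": -2}, "attempts": 100, "label": "gamma", "score": -2.5, "blob": 0xBEEF, "price": 0.0}
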